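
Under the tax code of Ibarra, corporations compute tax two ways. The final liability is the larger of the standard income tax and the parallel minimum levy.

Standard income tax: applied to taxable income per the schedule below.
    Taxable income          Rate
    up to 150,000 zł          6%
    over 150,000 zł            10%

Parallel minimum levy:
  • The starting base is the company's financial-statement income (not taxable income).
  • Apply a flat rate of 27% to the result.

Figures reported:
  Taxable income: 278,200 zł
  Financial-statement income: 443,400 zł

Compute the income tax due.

119,718 zł

Parallel minimum levy:
  Base (financial-statement income): 443,400 zł
  443,400 zł × 27% = 119,718 zł

Standard income tax:
  150,000 zł × 6% = 9,000 zł
  128,200 zł × 10% = 12,820 zł
  → 21,820 zł

119,718 zł > 21,820 zł, so the parallel minimum levy is the binding amount.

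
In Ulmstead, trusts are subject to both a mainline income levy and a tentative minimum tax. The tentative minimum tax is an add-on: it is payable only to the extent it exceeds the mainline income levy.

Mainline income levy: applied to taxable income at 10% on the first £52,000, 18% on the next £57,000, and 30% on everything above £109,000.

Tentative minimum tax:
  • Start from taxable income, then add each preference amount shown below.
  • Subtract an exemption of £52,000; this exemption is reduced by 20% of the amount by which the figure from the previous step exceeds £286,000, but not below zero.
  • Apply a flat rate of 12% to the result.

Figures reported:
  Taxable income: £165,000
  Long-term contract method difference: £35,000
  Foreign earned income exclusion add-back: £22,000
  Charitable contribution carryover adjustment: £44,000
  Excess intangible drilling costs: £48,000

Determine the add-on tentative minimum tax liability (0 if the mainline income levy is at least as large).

£0

Mainline income levy:
  £52,000 × 10% = £5,200
  £57,000 × 18% = £10,260
  £56,000 × 30% = £16,800
  → £32,260

Tentative minimum tax:
  Adjusted income: £165,000 + £35,000 + £22,000 + £44,000 + £48,000 = £314,000
  Exemption: £52,000 − 20% × (£314,000 − £286,000) = £52,000 − £5,600 = £46,400
  Base: £314,000 − £46,400 = £267,600
  £267,600 × 12% = £32,112

£32,112 ≤ £32,260, so no add-on is due.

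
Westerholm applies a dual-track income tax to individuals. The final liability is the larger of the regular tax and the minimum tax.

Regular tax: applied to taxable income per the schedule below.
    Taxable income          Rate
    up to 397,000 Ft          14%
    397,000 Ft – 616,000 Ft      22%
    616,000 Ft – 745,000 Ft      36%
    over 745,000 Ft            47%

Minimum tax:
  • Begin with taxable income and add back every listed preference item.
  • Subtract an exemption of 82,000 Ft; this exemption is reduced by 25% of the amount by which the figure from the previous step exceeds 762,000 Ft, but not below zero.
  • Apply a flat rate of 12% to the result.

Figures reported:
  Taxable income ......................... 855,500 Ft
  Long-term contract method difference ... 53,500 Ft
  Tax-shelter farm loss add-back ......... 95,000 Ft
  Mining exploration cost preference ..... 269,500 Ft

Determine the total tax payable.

Minimum tax:
  Adjusted income: 855,500 Ft + 53,500 Ft + 95,000 Ft + 269,500 Ft = 1,273,500 Ft
  Exemption: 25% × (1,273,500 Ft − 762,000 Ft) = 127,875 Ft ≥ 82,000 Ft, so the exemption is fully phased out
  Base: 1,273,500 Ft − 0 Ft = 1,273,500 Ft
  1,273,500 Ft × 12% = 152,820 Ft

Regular tax:
  397,000 Ft × 14% = 55,580 Ft
  219,000 Ft × 22% = 48,180 Ft
  129,000 Ft × 36% = 46,440 Ft
  110,500 Ft × 47% = 51,935 Ft
  → 202,135 Ft

202,135 Ft > 152,820 Ft, so the regular tax governs.

202,135 Ft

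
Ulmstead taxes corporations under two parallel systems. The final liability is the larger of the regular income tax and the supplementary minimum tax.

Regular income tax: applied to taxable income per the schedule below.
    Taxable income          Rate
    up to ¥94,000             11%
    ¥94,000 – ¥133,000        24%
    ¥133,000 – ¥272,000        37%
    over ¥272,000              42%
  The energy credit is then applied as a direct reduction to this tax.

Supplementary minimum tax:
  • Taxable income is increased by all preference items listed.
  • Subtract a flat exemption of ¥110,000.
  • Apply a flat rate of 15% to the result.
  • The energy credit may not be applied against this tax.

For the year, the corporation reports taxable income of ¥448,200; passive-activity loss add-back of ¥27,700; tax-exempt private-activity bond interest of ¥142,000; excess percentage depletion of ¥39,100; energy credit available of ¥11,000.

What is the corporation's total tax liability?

¥134,134

Regular income tax:
  ¥94,000 × 11% = ¥10,340
  ¥39,000 × 24% = ¥9,360
  ¥139,000 × 37% = ¥51,430
  ¥176,200 × 42% = ¥74,004
  → ¥145,134
  Less energy credit ¥11,000 → ¥134,134

Supplementary minimum tax:
  Adjusted income: ¥448,200 + ¥27,700 + ¥142,000 + ¥39,100 = ¥657,000
  Less exemption ¥110,000 → base ¥547,000
  ¥547,000 × 15% = ¥82,050

¥134,134 > ¥82,050, so the regular income tax governs.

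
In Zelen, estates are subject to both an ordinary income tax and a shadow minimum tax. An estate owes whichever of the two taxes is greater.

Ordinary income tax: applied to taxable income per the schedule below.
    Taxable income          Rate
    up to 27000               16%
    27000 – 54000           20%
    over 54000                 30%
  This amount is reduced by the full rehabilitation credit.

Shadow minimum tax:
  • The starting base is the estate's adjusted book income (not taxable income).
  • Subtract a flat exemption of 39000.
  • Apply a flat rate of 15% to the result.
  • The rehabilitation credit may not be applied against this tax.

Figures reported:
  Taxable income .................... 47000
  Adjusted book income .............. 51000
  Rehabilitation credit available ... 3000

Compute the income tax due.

5320

Ordinary income tax:
  27000 × 16% = 4320
  20000 × 20% = 4000
  → 8320
  Less rehabilitation credit 3000 → 5320

Shadow minimum tax:
  Base (adjusted book income): 51000
  Less exemption 39000 → base 12000
  12000 × 15% = 1800

5320 > 1800, so the ordinary income tax governs.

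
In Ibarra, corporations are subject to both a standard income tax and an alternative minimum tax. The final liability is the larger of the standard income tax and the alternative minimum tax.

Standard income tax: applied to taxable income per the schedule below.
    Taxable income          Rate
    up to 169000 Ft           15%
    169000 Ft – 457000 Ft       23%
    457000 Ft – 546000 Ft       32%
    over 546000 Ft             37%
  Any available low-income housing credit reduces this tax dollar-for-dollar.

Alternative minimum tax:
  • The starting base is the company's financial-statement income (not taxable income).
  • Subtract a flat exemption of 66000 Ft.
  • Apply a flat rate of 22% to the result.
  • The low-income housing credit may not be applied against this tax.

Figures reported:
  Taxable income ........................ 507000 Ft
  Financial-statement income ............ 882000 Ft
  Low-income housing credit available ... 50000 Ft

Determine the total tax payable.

Alternative minimum tax:
  Base (financial-statement income): 882000 Ft
  Less exemption 66000 Ft → base 816000 Ft
  816000 Ft × 22% = 179520 Ft

Standard income tax:
  169000 Ft × 15% = 25350 Ft
  288000 Ft × 23% = 66240 Ft
  50000 Ft × 32% = 16000 Ft
  → 107590 Ft
  Less low-income housing credit 50000 Ft → 57590 Ft

179520 Ft > 57590 Ft, so the alternative minimum tax is the binding amount.

179520 Ft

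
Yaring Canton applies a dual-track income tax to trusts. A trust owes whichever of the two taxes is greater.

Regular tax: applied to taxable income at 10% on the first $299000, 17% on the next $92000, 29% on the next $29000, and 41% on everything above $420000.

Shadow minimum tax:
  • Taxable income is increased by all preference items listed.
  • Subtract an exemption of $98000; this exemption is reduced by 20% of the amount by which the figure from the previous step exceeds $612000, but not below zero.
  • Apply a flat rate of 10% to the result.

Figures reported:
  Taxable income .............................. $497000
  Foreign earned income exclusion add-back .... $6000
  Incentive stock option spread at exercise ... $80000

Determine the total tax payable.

Shadow minimum tax:
  Adjusted income: $497000 + $6000 + $80000 = $583000
  Exemption: $583000 ≤ $612000, so full $98000 applies
  Base: $583000 − $98000 = $485000
  $485000 × 10% = $48500

Regular tax:
  $299000 × 10% = $29900
  $92000 × 17% = $15640
  $29000 × 29% = $8410
  $77000 × 41% = $31570
  → $85520

$85520 > $48500, so the regular tax governs.

$85520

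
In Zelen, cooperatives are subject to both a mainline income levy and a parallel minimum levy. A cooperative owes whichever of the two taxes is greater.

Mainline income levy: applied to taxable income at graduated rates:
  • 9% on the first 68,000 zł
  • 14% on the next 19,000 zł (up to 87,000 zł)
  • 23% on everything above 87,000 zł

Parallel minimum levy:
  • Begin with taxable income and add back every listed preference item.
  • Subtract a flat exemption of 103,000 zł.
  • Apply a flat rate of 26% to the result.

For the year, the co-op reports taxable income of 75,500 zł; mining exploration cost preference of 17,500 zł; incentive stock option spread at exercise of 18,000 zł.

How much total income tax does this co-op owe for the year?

Parallel minimum levy:
  Adjusted income: 75,500 zł + 17,500 zł + 18,000 zł = 111,000 zł
  Less exemption 103,000 zł → base 8,000 zł
  8,000 zł × 26% = 2,080 zł

Mainline income levy:
  68,000 zł × 9% = 6,120 zł
  7,500 zł × 14% = 1,050 zł
  → 7,170 zł

7,170 zł > 2,080 zł, so the mainline income levy governs.

7,170 zł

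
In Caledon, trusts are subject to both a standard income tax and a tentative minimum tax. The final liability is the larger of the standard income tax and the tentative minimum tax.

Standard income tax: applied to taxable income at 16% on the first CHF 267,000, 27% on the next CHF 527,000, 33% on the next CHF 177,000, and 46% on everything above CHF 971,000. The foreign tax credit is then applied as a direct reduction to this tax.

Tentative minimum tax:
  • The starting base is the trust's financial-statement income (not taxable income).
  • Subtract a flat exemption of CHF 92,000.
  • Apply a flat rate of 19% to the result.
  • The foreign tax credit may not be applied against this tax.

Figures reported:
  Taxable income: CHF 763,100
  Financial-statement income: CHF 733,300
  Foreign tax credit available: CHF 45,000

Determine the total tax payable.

CHF 131,667

Standard income tax:
  CHF 267,000 × 16% = CHF 42,720
  CHF 496,100 × 27% = CHF 133,947
  → CHF 176,667
  Less foreign tax credit CHF 45,000 → CHF 131,667

Tentative minimum tax:
  Base (financial-statement income): CHF 733,300
  Less exemption CHF 92,000 → base CHF 641,300
  CHF 641,300 × 19% = CHF 121,847

CHF 131,667 > CHF 121,847, so the standard income tax governs.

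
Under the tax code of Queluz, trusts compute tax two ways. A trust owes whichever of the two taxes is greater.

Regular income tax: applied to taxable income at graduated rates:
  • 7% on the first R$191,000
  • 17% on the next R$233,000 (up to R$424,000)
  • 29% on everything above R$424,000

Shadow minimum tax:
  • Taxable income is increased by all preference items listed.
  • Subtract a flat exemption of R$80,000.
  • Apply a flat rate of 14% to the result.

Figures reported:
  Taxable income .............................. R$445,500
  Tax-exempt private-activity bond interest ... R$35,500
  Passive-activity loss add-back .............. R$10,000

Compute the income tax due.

Regular income tax:
  R$191,000 × 7% = R$13,370
  R$233,000 × 17% = R$39,610
  R$21,500 × 29% = R$6,235
  → R$59,215

Shadow minimum tax:
  Adjusted income: R$445,500 + R$35,500 + R$10,000 = R$491,000
  Less exemption R$80,000 → base R$411,000
  R$411,000 × 14% = R$57,540

R$59,215 > R$57,540, so the regular income tax governs.

R$59,215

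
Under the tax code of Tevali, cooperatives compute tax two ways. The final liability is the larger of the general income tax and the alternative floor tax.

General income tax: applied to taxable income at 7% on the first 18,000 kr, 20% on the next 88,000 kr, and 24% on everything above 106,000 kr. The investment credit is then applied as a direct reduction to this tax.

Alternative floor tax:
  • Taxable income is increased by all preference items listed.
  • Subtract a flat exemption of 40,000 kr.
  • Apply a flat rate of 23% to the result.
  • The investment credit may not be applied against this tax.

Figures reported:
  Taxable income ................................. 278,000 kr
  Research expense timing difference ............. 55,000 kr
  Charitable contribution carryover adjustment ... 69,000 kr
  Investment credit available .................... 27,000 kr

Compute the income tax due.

83,260 kr

General income tax:
  18,000 kr × 7% = 1,260 kr
  88,000 kr × 20% = 17,600 kr
  172,000 kr × 24% = 41,280 kr
  → 60,140 kr
  Less investment credit 27,000 kr → 33,140 kr

Alternative floor tax:
  Adjusted income: 278,000 kr + 55,000 kr + 69,000 kr = 402,000 kr
  Less exemption 40,000 kr → base 362,000 kr
  362,000 kr × 23% = 83,260 kr

83,260 kr > 33,140 kr, so the alternative floor tax is the binding amount.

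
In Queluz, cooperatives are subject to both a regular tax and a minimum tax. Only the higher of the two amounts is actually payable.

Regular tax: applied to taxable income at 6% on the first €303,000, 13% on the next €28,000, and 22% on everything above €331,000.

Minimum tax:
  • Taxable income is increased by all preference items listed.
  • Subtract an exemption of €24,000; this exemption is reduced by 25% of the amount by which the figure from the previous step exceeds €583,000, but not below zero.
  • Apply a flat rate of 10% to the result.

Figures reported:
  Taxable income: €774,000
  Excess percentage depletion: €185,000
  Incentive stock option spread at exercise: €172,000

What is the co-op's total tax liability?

Regular tax:
  €303,000 × 6% = €18,180
  €28,000 × 13% = €3,640
  €443,000 × 22% = €97,460
  → €119,280

Minimum tax:
  Adjusted income: €774,000 + €185,000 + €172,000 = €1,131,000
  Exemption: 25% × (€1,131,000 − €583,000) = €137,000 ≥ €24,000, so the exemption is fully phased out
  Base: €1,131,000 − €0 = €1,131,000
  €1,131,000 × 10% = €113,100

€119,280 > €113,100, so the regular tax governs.

€119,280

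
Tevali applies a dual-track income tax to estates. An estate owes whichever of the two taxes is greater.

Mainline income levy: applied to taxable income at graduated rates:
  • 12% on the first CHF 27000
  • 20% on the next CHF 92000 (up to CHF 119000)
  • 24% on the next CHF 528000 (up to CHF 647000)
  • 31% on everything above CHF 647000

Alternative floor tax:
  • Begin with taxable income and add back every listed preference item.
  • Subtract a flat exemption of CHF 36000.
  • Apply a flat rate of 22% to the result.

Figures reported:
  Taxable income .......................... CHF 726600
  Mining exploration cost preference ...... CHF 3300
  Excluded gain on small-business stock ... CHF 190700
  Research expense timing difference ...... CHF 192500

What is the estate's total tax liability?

CHF 236962

Mainline income levy:
  CHF 27000 × 12% = CHF 3240
  CHF 92000 × 20% = CHF 18400
  CHF 528000 × 24% = CHF 126720
  CHF 79600 × 31% = CHF 24676
  → CHF 173036

Alternative floor tax:
  Adjusted income: CHF 726600 + CHF 3300 + CHF 190700 + CHF 192500 = CHF 1113100
  Less exemption CHF 36000 → base CHF 1077100
  CHF 1077100 × 22% = CHF 236962

CHF 236962 > CHF 173036, so the alternative floor tax is the binding amount.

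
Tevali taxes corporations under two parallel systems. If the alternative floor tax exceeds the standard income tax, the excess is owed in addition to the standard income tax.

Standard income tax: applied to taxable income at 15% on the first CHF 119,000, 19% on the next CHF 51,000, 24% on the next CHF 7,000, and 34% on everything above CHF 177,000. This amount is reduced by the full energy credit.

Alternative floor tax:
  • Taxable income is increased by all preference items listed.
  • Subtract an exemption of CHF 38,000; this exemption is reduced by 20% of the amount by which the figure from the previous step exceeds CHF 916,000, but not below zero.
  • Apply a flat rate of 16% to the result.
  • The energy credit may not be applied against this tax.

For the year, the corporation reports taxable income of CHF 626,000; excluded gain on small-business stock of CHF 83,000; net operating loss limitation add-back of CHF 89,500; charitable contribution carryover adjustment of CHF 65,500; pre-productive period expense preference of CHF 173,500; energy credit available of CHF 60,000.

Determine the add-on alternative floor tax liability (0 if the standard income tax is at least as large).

CHF 41,928

Alternative floor tax:
  Adjusted income: CHF 626,000 + CHF 83,000 + CHF 89,500 + CHF 65,500 + CHF 173,500 = CHF 1,037,500
  Exemption: CHF 38,000 − 20% × (CHF 1,037,500 − CHF 916,000) = CHF 38,000 − CHF 24,300 = CHF 13,700
  Base: CHF 1,037,500 − CHF 13,700 = CHF 1,023,800
  CHF 1,023,800 × 16% = CHF 163,808

Standard income tax:
  CHF 119,000 × 15% = CHF 17,850
  CHF 51,000 × 19% = CHF 9,690
  CHF 7,000 × 24% = CHF 1,680
  CHF 449,000 × 34% = CHF 152,660
  → CHF 181,880
  Less energy credit CHF 60,000 → CHF 121,880

Excess of alternative floor tax over standard income tax: CHF 163,808 − CHF 121,880 = CHF 41,928.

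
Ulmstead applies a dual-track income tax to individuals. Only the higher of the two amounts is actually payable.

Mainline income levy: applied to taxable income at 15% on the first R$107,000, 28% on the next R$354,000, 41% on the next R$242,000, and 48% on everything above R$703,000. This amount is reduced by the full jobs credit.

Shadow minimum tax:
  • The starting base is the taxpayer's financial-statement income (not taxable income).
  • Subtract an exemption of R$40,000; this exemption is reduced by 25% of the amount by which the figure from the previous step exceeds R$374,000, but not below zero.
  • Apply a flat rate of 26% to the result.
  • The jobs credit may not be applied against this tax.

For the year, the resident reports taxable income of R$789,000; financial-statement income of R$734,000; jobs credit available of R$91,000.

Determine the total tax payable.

Shadow minimum tax:
  Base (financial-statement income): R$734,000
  Exemption: 25% × (R$734,000 − R$374,000) = R$90,000 ≥ R$40,000, so the exemption is fully phased out
  Base: R$734,000 − R$0 = R$734,000
  R$734,000 × 26% = R$190,840

Mainline income levy:
  R$107,000 × 15% = R$16,050
  R$354,000 × 28% = R$99,120
  R$242,000 × 41% = R$99,220
  R$86,000 × 48% = R$41,280
  → R$255,670
  Less jobs credit R$91,000 → R$164,670

R$190,840 > R$164,670, so the shadow minimum tax is the binding amount.

R$190,840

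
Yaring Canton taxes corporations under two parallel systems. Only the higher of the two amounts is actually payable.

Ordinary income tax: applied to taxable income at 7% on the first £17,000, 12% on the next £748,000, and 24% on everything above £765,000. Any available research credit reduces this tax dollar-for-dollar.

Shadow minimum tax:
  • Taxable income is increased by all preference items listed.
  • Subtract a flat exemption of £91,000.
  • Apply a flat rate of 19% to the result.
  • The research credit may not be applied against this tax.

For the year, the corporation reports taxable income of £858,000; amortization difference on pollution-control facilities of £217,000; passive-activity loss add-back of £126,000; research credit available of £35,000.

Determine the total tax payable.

Shadow minimum tax:
  Adjusted income: £858,000 + £217,000 + £126,000 = £1,201,000
  Less exemption £91,000 → base £1,110,000
  £1,110,000 × 19% = £210,900

Ordinary income tax:
  £17,000 × 7% = £1,190
  £748,000 × 12% = £89,760
  £93,000 × 24% = £22,320
  → £113,270
  Less research credit £35,000 → £78,270

£210,900 > £78,270, so the shadow minimum tax is the binding amount.

£210,900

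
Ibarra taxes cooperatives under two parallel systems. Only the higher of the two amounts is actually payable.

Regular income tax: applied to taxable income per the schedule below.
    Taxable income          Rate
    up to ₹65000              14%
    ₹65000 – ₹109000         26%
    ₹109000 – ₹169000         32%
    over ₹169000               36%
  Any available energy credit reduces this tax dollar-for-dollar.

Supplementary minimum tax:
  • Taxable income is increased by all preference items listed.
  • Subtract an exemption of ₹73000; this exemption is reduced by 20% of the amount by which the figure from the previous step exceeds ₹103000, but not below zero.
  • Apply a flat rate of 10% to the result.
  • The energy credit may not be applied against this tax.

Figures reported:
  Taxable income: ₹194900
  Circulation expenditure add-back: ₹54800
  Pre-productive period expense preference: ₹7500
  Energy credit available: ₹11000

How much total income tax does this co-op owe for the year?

₹38064

Supplementary minimum tax:
  Adjusted income: ₹194900 + ₹54800 + ₹7500 = ₹257200
  Exemption: ₹73000 − 20% × (₹257200 − ₹103000) = ₹73000 − ₹30840 = ₹42160
  Base: ₹257200 − ₹42160 = ₹215040
  ₹215040 × 10% = ₹21504

Regular income tax:
  ₹65000 × 14% = ₹9100
  ₹44000 × 26% = ₹11440
  ₹60000 × 32% = ₹19200
  ₹25900 × 36% = ₹9324
  → ₹49064
  Less energy credit ₹11000 → ₹38064

₹38064 > ₹21504, so the regular income tax governs.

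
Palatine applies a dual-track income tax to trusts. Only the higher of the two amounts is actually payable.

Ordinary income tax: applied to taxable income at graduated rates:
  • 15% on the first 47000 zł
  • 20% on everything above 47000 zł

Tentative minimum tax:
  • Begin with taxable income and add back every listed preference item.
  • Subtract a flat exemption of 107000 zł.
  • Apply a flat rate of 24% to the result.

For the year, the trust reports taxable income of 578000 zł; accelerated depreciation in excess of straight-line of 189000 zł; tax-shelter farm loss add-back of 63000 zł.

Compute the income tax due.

173520 zł

Tentative minimum tax:
  Adjusted income: 578000 zł + 189000 zł + 63000 zł = 830000 zł
  Less exemption 107000 zł → base 723000 zł
  723000 zł × 24% = 173520 zł

Ordinary income tax:
  47000 zł × 15% = 7050 zł
  531000 zł × 20% = 106200 zł
  → 113250 zł

173520 zł > 113250 zł, so the tentative minimum tax is the binding amount.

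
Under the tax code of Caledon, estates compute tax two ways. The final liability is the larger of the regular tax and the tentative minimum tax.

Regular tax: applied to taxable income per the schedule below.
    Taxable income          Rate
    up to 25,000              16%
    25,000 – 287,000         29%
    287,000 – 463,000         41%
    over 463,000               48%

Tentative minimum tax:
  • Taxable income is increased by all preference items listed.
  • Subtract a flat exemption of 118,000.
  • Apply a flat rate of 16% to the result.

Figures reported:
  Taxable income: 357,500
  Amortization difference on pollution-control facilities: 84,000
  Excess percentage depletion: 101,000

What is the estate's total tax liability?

108,885

Tentative minimum tax:
  Adjusted income: 357,500 + 84,000 + 101,000 = 542,500
  Less exemption 118,000 → base 424,500
  424,500 × 16% = 67,920

Regular tax:
  25,000 × 16% = 4,000
  262,000 × 29% = 75,980
  70,500 × 41% = 28,905
  → 108,885

108,885 > 67,920, so the regular tax governs.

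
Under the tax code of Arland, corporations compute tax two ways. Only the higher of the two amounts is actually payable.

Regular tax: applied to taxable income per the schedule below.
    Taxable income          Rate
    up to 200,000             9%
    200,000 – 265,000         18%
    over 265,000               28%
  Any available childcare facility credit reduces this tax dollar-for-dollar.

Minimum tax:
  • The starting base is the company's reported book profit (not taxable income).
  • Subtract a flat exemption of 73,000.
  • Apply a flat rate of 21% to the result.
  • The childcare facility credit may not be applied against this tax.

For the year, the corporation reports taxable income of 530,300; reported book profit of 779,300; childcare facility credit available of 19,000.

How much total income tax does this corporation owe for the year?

Regular tax:
  200,000 × 9% = 18,000
  65,000 × 18% = 11,700
  265,300 × 28% = 74,284
  → 103,984
  Less childcare facility credit 19,000 → 84,984

Minimum tax:
  Base (reported book profit): 779,300
  Less exemption 73,000 → base 706,300
  706,300 × 21% = 148,323

148,323 > 84,984, so the minimum tax is the binding amount.

148,323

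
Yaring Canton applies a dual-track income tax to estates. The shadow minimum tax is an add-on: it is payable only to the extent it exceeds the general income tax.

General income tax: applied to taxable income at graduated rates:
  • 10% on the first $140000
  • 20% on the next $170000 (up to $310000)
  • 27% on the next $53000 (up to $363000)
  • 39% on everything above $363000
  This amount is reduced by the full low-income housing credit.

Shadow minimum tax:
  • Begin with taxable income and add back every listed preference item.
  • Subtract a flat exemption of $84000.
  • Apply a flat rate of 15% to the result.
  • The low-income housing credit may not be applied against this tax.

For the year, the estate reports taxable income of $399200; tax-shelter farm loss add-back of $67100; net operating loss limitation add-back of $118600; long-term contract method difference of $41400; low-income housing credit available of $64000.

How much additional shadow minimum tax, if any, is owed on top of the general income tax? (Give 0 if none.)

Shadow minimum tax:
  Adjusted income: $399200 + $67100 + $118600 + $41400 = $626300
  Less exemption $84000 → base $542300
  $542300 × 15% = $81345

General income tax:
  $140000 × 10% = $14000
  $170000 × 20% = $34000
  $53000 × 27% = $14310
  $36200 × 39% = $14118
  → $76428
  Less low-income housing credit $64000 → $12428

Excess of shadow minimum tax over general income tax: $81345 − $12428 = $68917.

$68917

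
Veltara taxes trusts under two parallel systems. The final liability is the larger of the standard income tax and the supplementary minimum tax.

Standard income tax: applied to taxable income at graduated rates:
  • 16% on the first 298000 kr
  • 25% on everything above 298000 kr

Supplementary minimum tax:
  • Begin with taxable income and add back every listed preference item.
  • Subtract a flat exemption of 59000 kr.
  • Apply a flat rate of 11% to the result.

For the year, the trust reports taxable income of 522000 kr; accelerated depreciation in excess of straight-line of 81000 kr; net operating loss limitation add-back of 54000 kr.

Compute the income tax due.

103680 kr

Standard income tax:
  298000 kr × 16% = 47680 kr
  224000 kr × 25% = 56000 kr
  → 103680 kr

Supplementary minimum tax:
  Adjusted income: 522000 kr + 81000 kr + 54000 kr = 657000 kr
  Less exemption 59000 kr → base 598000 kr
  598000 kr × 11% = 65780 kr

103680 kr > 65780 kr, so the standard income tax governs.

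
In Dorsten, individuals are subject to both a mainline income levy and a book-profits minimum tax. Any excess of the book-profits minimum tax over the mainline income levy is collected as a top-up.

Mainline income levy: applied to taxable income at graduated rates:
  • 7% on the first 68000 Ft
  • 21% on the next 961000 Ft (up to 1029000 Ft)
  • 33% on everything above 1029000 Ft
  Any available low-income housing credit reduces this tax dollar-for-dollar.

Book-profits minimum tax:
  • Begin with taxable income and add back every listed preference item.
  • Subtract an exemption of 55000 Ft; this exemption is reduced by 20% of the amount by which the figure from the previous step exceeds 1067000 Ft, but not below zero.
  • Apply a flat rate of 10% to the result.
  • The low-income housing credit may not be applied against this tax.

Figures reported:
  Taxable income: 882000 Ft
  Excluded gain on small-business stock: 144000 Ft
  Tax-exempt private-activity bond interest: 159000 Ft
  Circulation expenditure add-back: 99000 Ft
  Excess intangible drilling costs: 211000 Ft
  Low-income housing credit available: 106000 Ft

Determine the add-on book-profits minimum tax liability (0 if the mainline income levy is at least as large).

79800 Ft

Mainline income levy:
  68000 Ft × 7% = 4760 Ft
  814000 Ft × 21% = 170940 Ft
  → 175700 Ft
  Less low-income housing credit 106000 Ft → 69700 Ft

Book-profits minimum tax:
  Adjusted income: 882000 Ft + 144000 Ft + 159000 Ft + 99000 Ft + 211000 Ft = 1495000 Ft
  Exemption: 20% × (1495000 Ft − 1067000 Ft) = 85600 Ft ≥ 55000 Ft, so the exemption is fully phased out
  Base: 1495000 Ft − 0 Ft = 1495000 Ft
  1495000 Ft × 10% = 149500 Ft

Excess of book-profits minimum tax over mainline income levy: 149500 Ft − 69700 Ft = 79800 Ft.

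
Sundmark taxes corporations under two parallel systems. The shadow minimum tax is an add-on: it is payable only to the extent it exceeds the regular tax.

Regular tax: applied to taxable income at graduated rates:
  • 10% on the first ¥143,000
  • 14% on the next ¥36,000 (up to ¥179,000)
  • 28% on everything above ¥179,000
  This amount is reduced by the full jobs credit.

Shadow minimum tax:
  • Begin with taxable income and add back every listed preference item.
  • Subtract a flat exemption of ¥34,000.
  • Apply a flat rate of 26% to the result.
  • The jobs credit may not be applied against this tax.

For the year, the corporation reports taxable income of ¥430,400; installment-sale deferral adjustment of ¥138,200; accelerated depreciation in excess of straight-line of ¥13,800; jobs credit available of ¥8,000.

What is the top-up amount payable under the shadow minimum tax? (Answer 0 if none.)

Regular tax:
  ¥143,000 × 10% = ¥14,300
  ¥36,000 × 14% = ¥5,040
  ¥251,400 × 28% = ¥70,392
  → ¥89,732
  Less jobs credit ¥8,000 → ¥81,732

Shadow minimum tax:
  Adjusted income: ¥430,400 + ¥138,200 + ¥13,800 = ¥582,400
  Less exemption ¥34,000 → base ¥548,400
  ¥548,400 × 26% = ¥142,584

Excess of shadow minimum tax over regular tax: ¥142,584 − ¥81,732 = ¥60,852.

¥60,852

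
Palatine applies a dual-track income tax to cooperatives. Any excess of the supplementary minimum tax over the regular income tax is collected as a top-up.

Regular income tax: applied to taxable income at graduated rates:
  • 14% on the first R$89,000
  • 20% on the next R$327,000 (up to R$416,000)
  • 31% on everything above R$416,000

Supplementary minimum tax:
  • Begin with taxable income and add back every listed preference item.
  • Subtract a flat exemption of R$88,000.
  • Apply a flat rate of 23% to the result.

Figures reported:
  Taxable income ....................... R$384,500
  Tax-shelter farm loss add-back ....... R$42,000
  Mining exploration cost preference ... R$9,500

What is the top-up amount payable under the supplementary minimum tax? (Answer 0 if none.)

Supplementary minimum tax:
  Adjusted income: R$384,500 + R$42,000 + R$9,500 = R$436,000
  Less exemption R$88,000 → base R$348,000
  R$348,000 × 23% = R$80,040

Regular income tax:
  R$89,000 × 14% = R$12,460
  R$295,500 × 20% = R$59,100
  → R$71,560

Excess of supplementary minimum tax over regular income tax: R$80,040 − R$71,560 = R$8,480.

R$8,480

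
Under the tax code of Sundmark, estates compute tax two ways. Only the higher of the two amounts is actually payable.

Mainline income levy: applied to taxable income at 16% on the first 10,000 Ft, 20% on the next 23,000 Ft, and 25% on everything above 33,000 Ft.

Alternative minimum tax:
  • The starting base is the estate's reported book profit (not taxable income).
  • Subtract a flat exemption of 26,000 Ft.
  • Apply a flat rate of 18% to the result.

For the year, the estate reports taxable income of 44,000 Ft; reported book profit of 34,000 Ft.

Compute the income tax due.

Mainline income levy:
  10,000 Ft × 16% = 1,600 Ft
  23,000 Ft × 20% = 4,600 Ft
  11,000 Ft × 25% = 2,750 Ft
  → 8,950 Ft

Alternative minimum tax:
  Base (reported book profit): 34,000 Ft
  Less exemption 26,000 Ft → base 8,000 Ft
  8,000 Ft × 18% = 1,440 Ft

8,950 Ft > 1,440 Ft, so the mainline income levy governs.

8,950 Ft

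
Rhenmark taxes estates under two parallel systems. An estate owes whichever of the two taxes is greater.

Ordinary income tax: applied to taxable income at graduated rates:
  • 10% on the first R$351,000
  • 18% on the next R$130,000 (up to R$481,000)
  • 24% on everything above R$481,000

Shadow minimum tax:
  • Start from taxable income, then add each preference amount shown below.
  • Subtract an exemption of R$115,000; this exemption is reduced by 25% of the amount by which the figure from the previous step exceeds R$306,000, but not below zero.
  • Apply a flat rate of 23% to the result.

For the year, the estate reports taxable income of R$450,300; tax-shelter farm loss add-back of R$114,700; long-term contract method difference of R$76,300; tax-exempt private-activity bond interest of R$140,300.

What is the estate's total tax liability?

R$179,768

Shadow minimum tax:
  Adjusted income: R$450,300 + R$114,700 + R$76,300 + R$140,300 = R$781,600
  Exemption: 25% × (R$781,600 − R$306,000) = R$118,900 ≥ R$115,000, so the exemption is fully phased out
  Base: R$781,600 − R$0 = R$781,600
  R$781,600 × 23% = R$179,768

Ordinary income tax:
  R$351,000 × 10% = R$35,100
  R$99,300 × 18% = R$17,874
  → R$52,974

R$179,768 > R$52,974, so the shadow minimum tax is the binding amount.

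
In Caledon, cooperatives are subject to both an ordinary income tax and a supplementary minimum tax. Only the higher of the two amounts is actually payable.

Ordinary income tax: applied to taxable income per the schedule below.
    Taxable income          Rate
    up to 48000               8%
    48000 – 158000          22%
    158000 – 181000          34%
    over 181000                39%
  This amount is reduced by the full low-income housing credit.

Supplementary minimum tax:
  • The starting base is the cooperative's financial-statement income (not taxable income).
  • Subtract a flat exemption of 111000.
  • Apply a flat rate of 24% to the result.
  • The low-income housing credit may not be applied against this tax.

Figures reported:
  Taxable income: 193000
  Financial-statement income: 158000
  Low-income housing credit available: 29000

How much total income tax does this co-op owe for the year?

11540

Supplementary minimum tax:
  Base (financial-statement income): 158000
  Less exemption 111000 → base 47000
  47000 × 24% = 11280

Ordinary income tax:
  48000 × 8% = 3840
  110000 × 22% = 24200
  23000 × 34% = 7820
  12000 × 39% = 4680
  → 40540
  Less low-income housing credit 29000 → 11540

11540 > 11280, so the ordinary income tax governs.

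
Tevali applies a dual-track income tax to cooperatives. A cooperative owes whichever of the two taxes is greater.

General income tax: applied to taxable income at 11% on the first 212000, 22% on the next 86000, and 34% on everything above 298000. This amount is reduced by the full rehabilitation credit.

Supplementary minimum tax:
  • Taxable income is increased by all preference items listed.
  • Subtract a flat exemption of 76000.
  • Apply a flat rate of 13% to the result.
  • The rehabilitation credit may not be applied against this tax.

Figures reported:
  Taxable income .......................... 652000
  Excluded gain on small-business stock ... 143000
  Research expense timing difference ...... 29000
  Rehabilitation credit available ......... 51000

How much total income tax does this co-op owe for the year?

111600

Supplementary minimum tax:
  Adjusted income: 652000 + 143000 + 29000 = 824000
  Less exemption 76000 → base 748000
  748000 × 13% = 97240

General income tax:
  212000 × 11% = 23320
  86000 × 22% = 18920
  354000 × 34% = 120360
  → 162600
  Less rehabilitation credit 51000 → 111600

111600 > 97240, so the general income tax governs.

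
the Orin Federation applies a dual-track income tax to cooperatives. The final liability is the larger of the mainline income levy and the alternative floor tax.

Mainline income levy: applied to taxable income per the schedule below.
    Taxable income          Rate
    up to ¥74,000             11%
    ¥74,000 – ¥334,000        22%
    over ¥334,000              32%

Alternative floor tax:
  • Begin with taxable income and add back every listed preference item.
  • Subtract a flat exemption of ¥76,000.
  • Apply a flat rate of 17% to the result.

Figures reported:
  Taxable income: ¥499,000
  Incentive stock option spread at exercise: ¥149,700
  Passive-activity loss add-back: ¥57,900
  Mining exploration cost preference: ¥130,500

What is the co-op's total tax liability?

Mainline income levy:
  ¥74,000 × 11% = ¥8,140
  ¥260,000 × 22% = ¥57,200
  ¥165,000 × 32% = ¥52,800
  → ¥118,140

Alternative floor tax:
  Adjusted income: ¥499,000 + ¥149,700 + ¥57,900 + ¥130,500 = ¥837,100
  Less exemption ¥76,000 → base ¥761,100
  ¥761,100 × 17% = ¥129,387

¥129,387 > ¥118,140, so the alternative floor tax is the binding amount.

¥129,387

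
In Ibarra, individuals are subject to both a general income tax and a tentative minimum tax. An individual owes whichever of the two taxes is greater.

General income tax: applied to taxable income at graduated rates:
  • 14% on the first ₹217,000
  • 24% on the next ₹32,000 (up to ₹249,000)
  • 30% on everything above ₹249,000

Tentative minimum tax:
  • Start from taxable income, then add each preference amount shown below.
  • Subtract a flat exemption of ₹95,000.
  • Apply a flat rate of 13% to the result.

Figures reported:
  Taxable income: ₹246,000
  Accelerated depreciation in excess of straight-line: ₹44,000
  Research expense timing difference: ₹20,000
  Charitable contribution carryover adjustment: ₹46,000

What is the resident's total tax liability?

Tentative minimum tax:
  Adjusted income: ₹246,000 + ₹44,000 + ₹20,000 + ₹46,000 = ₹356,000
  Less exemption ₹95,000 → base ₹261,000
  ₹261,000 × 13% = ₹33,930

General income tax:
  ₹217,000 × 14% = ₹30,380
  ₹29,000 × 24% = ₹6,960
  → ₹37,340

₹37,340 > ₹33,930, so the general income tax governs.

₹37,340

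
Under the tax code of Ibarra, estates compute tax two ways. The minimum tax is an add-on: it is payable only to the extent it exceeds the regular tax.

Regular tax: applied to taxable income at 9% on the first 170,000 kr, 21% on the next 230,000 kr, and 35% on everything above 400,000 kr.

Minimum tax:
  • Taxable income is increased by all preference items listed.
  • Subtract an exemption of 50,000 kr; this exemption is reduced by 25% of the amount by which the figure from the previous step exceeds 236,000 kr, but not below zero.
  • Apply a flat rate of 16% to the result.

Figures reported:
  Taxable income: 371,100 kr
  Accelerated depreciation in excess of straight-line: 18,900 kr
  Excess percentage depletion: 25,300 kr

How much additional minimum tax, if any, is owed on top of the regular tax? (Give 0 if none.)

Minimum tax:
  Adjusted income: 371,100 kr + 18,900 kr + 25,300 kr = 415,300 kr
  Exemption: 50,000 kr − 25% × (415,300 kr − 236,000 kr) = 50,000 kr − 44,825 kr = 5,175 kr
  Base: 415,300 kr − 5,175 kr = 410,125 kr
  410,125 kr × 16% = 65,620 kr

Regular tax:
  170,000 kr × 9% = 15,300 kr
  201,100 kr × 21% = 42,231 kr
  → 57,531 kr

Excess of minimum tax over regular tax: 65,620 kr − 57,531 kr = 8,089 kr.

8,089 kr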